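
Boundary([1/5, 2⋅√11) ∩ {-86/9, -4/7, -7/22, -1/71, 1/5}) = {1/5}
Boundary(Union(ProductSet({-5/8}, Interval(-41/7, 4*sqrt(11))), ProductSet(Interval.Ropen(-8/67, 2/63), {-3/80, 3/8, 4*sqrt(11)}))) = Union(ProductSet({-5/8}, Interval(-41/7, 4*sqrt(11))), ProductSet(Interval(-8/67, 2/63), {-3/80, 3/8, 4*sqrt(11)}))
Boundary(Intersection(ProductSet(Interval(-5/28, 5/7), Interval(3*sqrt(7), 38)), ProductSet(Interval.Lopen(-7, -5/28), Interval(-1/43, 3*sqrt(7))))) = ProductSet({-5/28}, {3*sqrt(7)})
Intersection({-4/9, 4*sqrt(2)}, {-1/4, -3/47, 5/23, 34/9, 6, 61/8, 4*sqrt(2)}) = {4*sqrt(2)}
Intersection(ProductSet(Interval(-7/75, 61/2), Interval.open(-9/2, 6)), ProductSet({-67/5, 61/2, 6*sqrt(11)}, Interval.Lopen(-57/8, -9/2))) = EmptySet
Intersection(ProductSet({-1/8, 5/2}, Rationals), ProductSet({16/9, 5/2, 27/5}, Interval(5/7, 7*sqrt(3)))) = ProductSet({5/2}, Intersection(Interval(5/7, 7*sqrt(3)), Rationals))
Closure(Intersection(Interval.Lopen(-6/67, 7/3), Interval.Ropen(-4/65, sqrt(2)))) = Interval(-4/65, sqrt(2))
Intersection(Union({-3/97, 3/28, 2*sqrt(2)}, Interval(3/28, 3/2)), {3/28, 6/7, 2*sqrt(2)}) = {3/28, 6/7, 2*sqrt(2)}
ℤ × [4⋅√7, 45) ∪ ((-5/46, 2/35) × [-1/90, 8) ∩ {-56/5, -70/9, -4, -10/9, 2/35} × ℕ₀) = ℤ × [4⋅√7, 45)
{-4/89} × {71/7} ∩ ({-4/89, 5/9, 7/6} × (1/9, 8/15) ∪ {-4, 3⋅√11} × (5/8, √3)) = ∅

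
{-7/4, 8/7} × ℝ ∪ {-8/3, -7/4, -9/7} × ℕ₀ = ({-7/4, 8/7} × ℝ) ∪ ({-8/3, -7/4, -9/7} × ℕ₀)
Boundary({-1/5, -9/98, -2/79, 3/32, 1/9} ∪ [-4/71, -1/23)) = {-1/5, -9/98, -4/71, -1/23, -2/79, 3/32, 1/9}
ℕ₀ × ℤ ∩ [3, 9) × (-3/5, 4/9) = {3, 4, …, 8} × {0}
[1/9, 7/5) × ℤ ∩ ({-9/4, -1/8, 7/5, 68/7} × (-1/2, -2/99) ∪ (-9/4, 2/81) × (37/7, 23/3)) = ∅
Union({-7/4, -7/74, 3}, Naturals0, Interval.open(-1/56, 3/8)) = Union({-7/4, -7/74}, Interval.open(-1/56, 3/8), Naturals0)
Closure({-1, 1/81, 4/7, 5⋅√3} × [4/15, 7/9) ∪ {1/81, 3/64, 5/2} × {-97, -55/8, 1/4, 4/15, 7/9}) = ({1/81, 3/64, 5/2} × {-97, -55/8, 1/4, 4/15, 7/9}) ∪ ({-1, 1/81, 4/7, 5⋅√3} × [4/15, 7/9])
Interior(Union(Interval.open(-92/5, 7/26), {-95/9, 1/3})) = Interval.open(-92/5, 7/26)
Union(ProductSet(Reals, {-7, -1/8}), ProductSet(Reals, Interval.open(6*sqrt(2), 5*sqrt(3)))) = ProductSet(Reals, Union({-7, -1/8}, Interval.open(6*sqrt(2), 5*sqrt(3))))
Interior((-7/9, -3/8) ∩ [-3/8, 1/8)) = ∅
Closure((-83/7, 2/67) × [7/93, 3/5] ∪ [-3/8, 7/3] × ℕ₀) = ([-3/8, 7/3] × ℕ₀) ∪ ([-83/7, 2/67] × [7/93, 3/5])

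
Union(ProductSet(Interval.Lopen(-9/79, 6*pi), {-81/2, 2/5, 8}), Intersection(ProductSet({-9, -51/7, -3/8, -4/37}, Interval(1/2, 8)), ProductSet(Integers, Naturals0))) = Union(ProductSet({-9}, Range(1, 9, 1)), ProductSet(Interval.Lopen(-9/79, 6*pi), {-81/2, 2/5, 8}))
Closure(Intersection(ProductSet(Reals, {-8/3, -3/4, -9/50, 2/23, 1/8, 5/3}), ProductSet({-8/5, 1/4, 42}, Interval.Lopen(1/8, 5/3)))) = ProductSet({-8/5, 1/4, 42}, {5/3})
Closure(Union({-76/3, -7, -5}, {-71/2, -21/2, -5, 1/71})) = {-71/2, -76/3, -21/2, -7, -5, 1/71}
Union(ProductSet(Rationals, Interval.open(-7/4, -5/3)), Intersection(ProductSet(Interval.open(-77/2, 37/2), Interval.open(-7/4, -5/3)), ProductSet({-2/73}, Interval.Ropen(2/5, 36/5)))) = ProductSet(Rationals, Interval.open(-7/4, -5/3))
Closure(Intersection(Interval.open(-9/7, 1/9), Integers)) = Range(-1, 1, 1)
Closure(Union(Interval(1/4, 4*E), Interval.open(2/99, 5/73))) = Union(Interval(2/99, 5/73), Interval(1/4, 4*E))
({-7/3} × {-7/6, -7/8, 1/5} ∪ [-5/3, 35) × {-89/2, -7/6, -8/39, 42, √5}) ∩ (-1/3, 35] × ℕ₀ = (-1/3, 35) × {42}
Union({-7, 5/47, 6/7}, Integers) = Union({5/47, 6/7}, Integers)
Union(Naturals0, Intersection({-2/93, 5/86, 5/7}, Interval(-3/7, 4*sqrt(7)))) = Union({-2/93, 5/86, 5/7}, Naturals0)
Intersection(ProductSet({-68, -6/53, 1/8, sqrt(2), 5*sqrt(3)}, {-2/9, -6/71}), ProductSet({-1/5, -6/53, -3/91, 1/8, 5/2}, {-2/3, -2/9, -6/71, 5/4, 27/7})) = ProductSet({-6/53, 1/8}, {-2/9, -6/71})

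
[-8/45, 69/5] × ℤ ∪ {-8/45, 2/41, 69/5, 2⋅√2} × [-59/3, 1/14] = ([-8/45, 69/5] × ℤ) ∪ ({-8/45, 2/41, 69/5, 2⋅√2} × [-59/3, 1/14])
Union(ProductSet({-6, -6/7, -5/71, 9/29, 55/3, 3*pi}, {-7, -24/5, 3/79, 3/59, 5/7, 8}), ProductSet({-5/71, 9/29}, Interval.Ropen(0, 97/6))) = Union(ProductSet({-5/71, 9/29}, Interval.Ropen(0, 97/6)), ProductSet({-6, -6/7, -5/71, 9/29, 55/3, 3*pi}, {-7, -24/5, 3/79, 3/59, 5/7, 8}))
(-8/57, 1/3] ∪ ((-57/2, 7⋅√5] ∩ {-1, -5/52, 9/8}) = {-1, 9/8} ∪ (-8/57, 1/3]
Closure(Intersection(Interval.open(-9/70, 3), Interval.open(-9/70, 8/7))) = Interval(-9/70, 8/7)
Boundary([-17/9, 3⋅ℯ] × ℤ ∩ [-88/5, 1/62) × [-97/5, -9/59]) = [-17/9, 1/62] × {-19, -18, …, -1}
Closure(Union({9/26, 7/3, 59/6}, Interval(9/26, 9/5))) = Union({7/3, 59/6}, Interval(9/26, 9/5))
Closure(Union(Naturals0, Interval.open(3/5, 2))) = Union(Complement(Naturals0, Interval.open(3/5, 2)), Interval(3/5, 2), Naturals0)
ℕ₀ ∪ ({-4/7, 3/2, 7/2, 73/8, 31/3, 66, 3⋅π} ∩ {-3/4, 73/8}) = ℕ₀ ∪ {73/8}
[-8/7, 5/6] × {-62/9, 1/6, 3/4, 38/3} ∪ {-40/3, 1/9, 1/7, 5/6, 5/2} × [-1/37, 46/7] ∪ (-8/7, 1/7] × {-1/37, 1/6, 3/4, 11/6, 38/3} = ([-8/7, 5/6] × {-62/9, 1/6, 3/4, 38/3}) ∪ ({-40/3, 1/9, 1/7, 5/6, 5/2} × [-1/37, 46/7]) ∪ ((-8/7, 1/7] × {-1/37, 1/6, 3/4, 11/6, 38/3})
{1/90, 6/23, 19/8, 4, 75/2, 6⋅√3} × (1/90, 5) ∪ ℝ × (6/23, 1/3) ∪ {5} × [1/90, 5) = (ℝ × (6/23, 1/3)) ∪ ({5} × [1/90, 5)) ∪ ({1/90, 6/23, 19/8, 4, 75/2, 6⋅√3} × (1/90, 5))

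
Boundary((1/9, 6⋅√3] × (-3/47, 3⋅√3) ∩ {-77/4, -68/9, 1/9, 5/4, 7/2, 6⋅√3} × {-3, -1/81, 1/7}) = {5/4, 7/2, 6⋅√3} × {-1/81, 1/7}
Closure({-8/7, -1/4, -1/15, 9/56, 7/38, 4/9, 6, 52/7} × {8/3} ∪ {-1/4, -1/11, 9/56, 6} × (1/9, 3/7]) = ({-1/4, -1/11, 9/56, 6} × [1/9, 3/7]) ∪ ({-8/7, -1/4, -1/15, 9/56, 7/38, 4/9, 6, 52/7} × {8/3})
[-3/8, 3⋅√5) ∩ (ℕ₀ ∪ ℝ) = [-3/8, 3⋅√5)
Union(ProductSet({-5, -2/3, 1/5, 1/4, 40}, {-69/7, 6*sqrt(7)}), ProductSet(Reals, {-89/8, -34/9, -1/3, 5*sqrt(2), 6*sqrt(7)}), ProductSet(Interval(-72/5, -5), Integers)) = Union(ProductSet({-5, -2/3, 1/5, 1/4, 40}, {-69/7, 6*sqrt(7)}), ProductSet(Interval(-72/5, -5), Integers), ProductSet(Reals, {-89/8, -34/9, -1/3, 5*sqrt(2), 6*sqrt(7)}))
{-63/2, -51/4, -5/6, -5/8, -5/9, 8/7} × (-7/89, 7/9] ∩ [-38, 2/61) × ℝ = {-63/2, -51/4, -5/6, -5/8, -5/9} × (-7/89, 7/9]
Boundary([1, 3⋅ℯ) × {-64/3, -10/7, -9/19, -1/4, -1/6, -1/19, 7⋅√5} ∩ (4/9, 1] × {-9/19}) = {1} × {-9/19}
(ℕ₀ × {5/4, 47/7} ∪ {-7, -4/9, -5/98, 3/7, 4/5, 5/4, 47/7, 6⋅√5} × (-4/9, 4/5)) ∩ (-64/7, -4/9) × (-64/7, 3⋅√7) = {-7} × (-4/9, 4/5)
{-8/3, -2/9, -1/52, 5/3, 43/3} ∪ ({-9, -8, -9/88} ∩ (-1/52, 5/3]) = {-8/3, -2/9, -1/52, 5/3, 43/3}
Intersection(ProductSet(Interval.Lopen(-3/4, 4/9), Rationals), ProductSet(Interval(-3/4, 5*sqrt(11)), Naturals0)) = ProductSet(Interval.Lopen(-3/4, 4/9), Naturals0)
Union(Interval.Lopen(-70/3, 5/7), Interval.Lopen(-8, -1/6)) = Interval.Lopen(-70/3, 5/7)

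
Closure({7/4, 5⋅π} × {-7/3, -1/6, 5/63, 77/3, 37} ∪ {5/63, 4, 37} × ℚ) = ({5/63, 4, 37} × ℝ) ∪ ({7/4, 5⋅π} × {-7/3, -1/6, 5/63, 77/3, 37})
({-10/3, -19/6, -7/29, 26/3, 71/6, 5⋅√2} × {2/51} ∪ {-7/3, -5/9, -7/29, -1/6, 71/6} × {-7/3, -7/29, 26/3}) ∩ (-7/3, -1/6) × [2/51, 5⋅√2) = {-7/29} × {2/51}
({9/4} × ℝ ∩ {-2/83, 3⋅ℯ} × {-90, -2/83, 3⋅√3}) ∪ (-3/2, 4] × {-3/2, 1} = (-3/2, 4] × {-3/2, 1}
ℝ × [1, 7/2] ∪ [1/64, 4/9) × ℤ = ([1/64, 4/9) × ℤ) ∪ (ℝ × [1, 7/2])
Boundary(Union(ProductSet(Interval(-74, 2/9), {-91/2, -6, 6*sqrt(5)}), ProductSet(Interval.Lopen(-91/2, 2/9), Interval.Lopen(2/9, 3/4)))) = Union(ProductSet({-91/2, 2/9}, Interval(2/9, 3/4)), ProductSet(Interval(-74, 2/9), {-91/2, -6, 6*sqrt(5)}), ProductSet(Interval(-91/2, 2/9), {2/9, 3/4}))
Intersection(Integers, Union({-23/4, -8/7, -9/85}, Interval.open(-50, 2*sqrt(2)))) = Range(-49, 3, 1)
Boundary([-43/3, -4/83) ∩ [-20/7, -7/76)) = {-20/7, -7/76}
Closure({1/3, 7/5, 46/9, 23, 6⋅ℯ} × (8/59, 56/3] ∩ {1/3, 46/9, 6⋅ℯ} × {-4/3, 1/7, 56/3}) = {1/3, 46/9, 6⋅ℯ} × {1/7, 56/3}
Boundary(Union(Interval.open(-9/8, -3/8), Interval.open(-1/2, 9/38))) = {-9/8, 9/38}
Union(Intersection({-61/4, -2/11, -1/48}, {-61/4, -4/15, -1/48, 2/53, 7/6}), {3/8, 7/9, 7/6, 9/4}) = {-61/4, -1/48, 3/8, 7/9, 7/6, 9/4}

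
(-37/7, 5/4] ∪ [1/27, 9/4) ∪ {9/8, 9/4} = (-37/7, 9/4]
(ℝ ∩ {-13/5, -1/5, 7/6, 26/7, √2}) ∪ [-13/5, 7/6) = [-13/5, 7/6] ∪ {26/7, √2}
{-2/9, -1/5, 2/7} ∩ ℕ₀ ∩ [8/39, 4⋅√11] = ∅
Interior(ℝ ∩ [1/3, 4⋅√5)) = (1/3, 4⋅√5)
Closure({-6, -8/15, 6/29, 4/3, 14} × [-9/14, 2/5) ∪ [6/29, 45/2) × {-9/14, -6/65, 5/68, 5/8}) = ([6/29, 45/2] × {-9/14, -6/65, 5/68, 5/8}) ∪ ({-6, -8/15, 6/29, 4/3, 14} × [-9/14, 2/5])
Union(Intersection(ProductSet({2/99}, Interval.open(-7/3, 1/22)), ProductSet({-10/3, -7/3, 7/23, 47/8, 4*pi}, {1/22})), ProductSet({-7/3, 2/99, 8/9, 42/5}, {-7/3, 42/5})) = ProductSet({-7/3, 2/99, 8/9, 42/5}, {-7/3, 42/5})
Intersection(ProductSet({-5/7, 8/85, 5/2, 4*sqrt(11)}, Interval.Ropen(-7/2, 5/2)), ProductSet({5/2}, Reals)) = ProductSet({5/2}, Interval.Ropen(-7/2, 5/2))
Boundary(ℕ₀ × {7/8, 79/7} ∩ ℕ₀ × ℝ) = ℕ₀ × {7/8, 79/7}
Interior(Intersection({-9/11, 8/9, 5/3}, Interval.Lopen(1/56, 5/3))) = EmptySet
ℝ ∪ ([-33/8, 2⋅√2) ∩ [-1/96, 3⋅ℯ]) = (-∞, ∞)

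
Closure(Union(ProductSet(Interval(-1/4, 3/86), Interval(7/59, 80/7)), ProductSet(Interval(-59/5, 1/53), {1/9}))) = Union(ProductSet(Interval(-59/5, 1/53), {1/9}), ProductSet(Interval(-1/4, 3/86), Interval(7/59, 80/7)))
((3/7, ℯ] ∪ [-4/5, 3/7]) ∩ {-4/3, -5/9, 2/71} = {-5/9, 2/71}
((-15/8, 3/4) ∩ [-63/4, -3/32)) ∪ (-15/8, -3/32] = (-15/8, -3/32]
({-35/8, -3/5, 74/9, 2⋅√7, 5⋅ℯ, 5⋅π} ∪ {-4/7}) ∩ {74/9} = {74/9}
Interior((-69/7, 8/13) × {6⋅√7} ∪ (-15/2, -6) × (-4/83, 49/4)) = (-15/2, -6) × (-4/83, 49/4)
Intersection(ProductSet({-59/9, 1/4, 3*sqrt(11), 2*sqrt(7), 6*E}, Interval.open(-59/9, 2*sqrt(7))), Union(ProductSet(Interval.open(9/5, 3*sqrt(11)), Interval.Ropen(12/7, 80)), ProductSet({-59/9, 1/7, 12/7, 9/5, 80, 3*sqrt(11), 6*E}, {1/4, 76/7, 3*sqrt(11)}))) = Union(ProductSet({2*sqrt(7)}, Interval.Ropen(12/7, 2*sqrt(7))), ProductSet({-59/9, 3*sqrt(11), 6*E}, {1/4}))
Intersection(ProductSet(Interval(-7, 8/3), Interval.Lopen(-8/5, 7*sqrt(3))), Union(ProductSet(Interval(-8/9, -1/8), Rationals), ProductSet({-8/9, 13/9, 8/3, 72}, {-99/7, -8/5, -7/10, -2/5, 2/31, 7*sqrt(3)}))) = Union(ProductSet({-8/9, 13/9, 8/3}, {-7/10, -2/5, 2/31, 7*sqrt(3)}), ProductSet(Interval(-8/9, -1/8), Intersection(Interval.Lopen(-8/5, 7*sqrt(3)), Rationals)))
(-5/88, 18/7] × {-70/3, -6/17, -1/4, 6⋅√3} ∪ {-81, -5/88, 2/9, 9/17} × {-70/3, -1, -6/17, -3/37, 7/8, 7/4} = ({-81, -5/88, 2/9, 9/17} × {-70/3, -1, -6/17, -3/37, 7/8, 7/4}) ∪ ((-5/88, 18/7] × {-70/3, -6/17, -1/4, 6⋅√3})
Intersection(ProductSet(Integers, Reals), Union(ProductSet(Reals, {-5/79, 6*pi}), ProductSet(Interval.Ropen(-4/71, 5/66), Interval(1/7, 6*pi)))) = Union(ProductSet(Integers, {-5/79, 6*pi}), ProductSet(Range(0, 1, 1), Interval(1/7, 6*pi)))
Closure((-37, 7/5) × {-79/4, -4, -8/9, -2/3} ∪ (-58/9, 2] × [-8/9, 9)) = ({-58/9, 2} × [-8/9, 9]) ∪ ([-58/9, 2] × {-8/9, 9}) ∪ ([-37, 7/5] × {-79/4, -4, -8/9}) ∪ ([-37, 7/5) × {-79/4, -4, -8/9, -2/3}) ∪ ((-58/9, 2] × [-8/9, 9))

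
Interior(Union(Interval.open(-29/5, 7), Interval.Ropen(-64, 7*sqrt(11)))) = Interval.open(-64, 7*sqrt(11))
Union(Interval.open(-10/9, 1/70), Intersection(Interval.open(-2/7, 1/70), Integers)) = Union(Interval.open(-10/9, 1/70), Range(0, 1, 1))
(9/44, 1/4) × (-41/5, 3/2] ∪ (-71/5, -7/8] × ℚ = ((-71/5, -7/8] × ℚ) ∪ ((9/44, 1/4) × (-41/5, 3/2])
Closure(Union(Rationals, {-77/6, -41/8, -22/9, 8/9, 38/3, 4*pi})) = Reals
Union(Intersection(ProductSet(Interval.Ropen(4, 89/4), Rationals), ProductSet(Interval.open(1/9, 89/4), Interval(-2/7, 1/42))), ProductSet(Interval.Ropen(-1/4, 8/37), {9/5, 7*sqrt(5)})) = Union(ProductSet(Interval.Ropen(-1/4, 8/37), {9/5, 7*sqrt(5)}), ProductSet(Interval.Ropen(4, 89/4), Intersection(Interval(-2/7, 1/42), Rationals)))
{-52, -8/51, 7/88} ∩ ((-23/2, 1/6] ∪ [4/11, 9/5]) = {-8/51, 7/88}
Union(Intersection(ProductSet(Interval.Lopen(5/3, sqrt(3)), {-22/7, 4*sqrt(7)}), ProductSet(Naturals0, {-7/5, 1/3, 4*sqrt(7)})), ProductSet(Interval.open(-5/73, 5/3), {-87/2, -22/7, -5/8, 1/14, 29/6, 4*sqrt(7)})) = ProductSet(Interval.open(-5/73, 5/3), {-87/2, -22/7, -5/8, 1/14, 29/6, 4*sqrt(7)})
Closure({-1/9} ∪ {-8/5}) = {-8/5, -1/9}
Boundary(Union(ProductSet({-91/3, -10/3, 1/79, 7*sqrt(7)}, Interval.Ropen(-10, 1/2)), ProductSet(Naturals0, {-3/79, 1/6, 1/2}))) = Union(ProductSet({-91/3, -10/3, 1/79, 7*sqrt(7)}, Interval(-10, 1/2)), ProductSet(Naturals0, {-3/79, 1/6, 1/2}))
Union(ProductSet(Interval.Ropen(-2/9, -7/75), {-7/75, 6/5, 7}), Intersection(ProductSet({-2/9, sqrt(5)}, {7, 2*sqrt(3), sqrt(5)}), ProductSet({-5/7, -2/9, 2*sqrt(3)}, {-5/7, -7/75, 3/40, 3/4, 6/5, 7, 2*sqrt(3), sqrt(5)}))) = Union(ProductSet({-2/9}, {7, 2*sqrt(3), sqrt(5)}), ProductSet(Interval.Ropen(-2/9, -7/75), {-7/75, 6/5, 7}))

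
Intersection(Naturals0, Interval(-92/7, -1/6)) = EmptySet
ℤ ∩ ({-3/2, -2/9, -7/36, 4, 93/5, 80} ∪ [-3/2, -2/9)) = {-1} ∪ {4, 80}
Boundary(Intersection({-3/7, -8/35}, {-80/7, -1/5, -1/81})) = EmptySet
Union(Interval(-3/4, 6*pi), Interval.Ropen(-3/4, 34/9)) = Interval(-3/4, 6*pi)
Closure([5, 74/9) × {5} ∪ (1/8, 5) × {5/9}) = ([1/8, 5] × {5/9}) ∪ ([5, 74/9] × {5})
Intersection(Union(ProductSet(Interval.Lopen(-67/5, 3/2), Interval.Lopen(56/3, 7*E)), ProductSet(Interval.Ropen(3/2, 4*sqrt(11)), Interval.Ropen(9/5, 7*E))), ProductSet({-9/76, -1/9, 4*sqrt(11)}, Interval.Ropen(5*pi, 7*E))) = ProductSet({-9/76, -1/9}, Interval.open(56/3, 7*E))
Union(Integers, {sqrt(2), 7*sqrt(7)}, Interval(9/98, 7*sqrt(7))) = Union(Integers, Interval(9/98, 7*sqrt(7)))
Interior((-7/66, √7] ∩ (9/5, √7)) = (9/5, √7)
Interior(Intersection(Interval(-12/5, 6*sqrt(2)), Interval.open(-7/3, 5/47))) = Interval.open(-7/3, 5/47)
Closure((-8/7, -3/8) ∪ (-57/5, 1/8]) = [-57/5, 1/8]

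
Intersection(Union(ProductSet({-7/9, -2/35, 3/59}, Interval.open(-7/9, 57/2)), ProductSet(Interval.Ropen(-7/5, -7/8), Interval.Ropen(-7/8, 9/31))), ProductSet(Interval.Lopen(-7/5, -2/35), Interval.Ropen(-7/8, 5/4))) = Union(ProductSet({-7/9, -2/35}, Interval.open(-7/9, 5/4)), ProductSet(Interval.open(-7/5, -7/8), Interval.Ropen(-7/8, 9/31)))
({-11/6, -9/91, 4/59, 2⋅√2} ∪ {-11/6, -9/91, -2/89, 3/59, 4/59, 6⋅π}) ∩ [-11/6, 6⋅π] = {-11/6, -9/91, -2/89, 3/59, 4/59, 2⋅√2, 6⋅π}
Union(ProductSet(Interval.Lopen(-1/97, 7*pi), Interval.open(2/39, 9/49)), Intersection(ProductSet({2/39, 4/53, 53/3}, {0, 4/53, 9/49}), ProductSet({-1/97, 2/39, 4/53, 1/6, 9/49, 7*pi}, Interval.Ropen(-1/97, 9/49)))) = Union(ProductSet({2/39, 4/53}, {0, 4/53}), ProductSet(Interval.Lopen(-1/97, 7*pi), Interval.open(2/39, 9/49)))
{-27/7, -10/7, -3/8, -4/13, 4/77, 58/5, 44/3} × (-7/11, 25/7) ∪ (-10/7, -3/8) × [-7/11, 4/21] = ((-10/7, -3/8) × [-7/11, 4/21]) ∪ ({-27/7, -10/7, -3/8, -4/13, 4/77, 58/5, 44/3} × (-7/11, 25/7))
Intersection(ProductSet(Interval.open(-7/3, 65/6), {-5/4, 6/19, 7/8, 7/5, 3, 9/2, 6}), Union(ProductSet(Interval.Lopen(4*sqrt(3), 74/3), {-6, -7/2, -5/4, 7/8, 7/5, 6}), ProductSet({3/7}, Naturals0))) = Union(ProductSet({3/7}, {3, 6}), ProductSet(Interval.open(4*sqrt(3), 65/6), {-5/4, 7/8, 7/5, 6}))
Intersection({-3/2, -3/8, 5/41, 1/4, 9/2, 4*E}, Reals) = {-3/2, -3/8, 5/41, 1/4, 9/2, 4*E}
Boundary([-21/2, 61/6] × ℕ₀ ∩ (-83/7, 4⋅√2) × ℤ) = [-21/2, 4⋅√2] × ℕ₀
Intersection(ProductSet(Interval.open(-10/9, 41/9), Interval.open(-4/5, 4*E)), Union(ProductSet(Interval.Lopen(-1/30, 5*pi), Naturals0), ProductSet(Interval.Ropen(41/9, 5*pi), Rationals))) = ProductSet(Interval.open(-1/30, 41/9), Range(0, 11, 1))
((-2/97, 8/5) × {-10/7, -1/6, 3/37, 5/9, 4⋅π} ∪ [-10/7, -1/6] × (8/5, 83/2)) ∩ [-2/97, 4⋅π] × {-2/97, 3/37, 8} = (-2/97, 8/5) × {3/37}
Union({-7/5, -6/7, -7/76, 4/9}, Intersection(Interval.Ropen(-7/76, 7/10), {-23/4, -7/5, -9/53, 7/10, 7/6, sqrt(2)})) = {-7/5, -6/7, -7/76, 4/9}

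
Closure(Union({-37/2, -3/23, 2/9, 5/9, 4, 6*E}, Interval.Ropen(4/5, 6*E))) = Union({-37/2, -3/23, 2/9, 5/9}, Interval(4/5, 6*E))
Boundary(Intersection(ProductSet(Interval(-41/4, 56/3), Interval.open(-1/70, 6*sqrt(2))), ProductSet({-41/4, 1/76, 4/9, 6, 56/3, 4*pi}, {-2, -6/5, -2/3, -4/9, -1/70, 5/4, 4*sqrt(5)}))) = ProductSet({-41/4, 1/76, 4/9, 6, 56/3, 4*pi}, {5/4})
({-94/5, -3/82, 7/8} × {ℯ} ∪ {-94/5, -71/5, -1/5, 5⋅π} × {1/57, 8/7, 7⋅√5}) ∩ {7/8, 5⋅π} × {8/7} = {5⋅π} × {8/7}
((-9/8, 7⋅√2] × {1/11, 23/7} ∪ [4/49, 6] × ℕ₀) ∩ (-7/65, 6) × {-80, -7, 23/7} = (-7/65, 6) × {23/7}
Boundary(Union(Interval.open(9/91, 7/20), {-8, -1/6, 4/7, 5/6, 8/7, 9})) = {-8, -1/6, 9/91, 7/20, 4/7, 5/6, 8/7, 9}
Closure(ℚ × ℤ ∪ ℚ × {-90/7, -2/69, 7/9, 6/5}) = ℝ × (ℤ ∪ {-90/7, -2/69, 7/9, 6/5})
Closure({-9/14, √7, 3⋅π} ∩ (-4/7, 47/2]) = {√7, 3⋅π}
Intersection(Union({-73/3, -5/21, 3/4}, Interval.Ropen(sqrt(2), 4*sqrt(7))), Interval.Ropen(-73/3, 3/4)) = {-73/3, -5/21}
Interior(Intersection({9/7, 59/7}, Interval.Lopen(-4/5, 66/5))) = EmptySet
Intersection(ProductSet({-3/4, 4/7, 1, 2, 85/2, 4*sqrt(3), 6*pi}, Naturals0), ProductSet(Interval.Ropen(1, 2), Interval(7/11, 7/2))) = ProductSet({1}, Range(1, 4, 1))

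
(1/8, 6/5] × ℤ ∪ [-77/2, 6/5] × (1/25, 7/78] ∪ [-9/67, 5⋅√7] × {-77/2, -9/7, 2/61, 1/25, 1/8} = ((1/8, 6/5] × ℤ) ∪ ([-77/2, 6/5] × (1/25, 7/78]) ∪ ([-9/67, 5⋅√7] × {-77/2, -9/7, 2/61, 1/25, 1/8})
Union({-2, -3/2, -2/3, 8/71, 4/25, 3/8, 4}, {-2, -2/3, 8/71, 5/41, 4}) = {-2, -3/2, -2/3, 8/71, 5/41, 4/25, 3/8, 4}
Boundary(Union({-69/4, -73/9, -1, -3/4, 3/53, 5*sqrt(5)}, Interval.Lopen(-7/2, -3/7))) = {-69/4, -73/9, -7/2, -3/7, 3/53, 5*sqrt(5)}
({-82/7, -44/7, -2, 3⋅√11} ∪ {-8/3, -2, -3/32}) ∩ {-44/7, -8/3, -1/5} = {-44/7, -8/3}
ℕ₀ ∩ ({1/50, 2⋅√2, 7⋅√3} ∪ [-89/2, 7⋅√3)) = {0, 1, …, 12}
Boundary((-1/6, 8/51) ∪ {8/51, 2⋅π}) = {-1/6, 8/51, 2⋅π}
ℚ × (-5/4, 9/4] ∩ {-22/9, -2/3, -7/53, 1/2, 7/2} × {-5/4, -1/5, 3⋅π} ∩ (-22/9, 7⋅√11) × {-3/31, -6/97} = ∅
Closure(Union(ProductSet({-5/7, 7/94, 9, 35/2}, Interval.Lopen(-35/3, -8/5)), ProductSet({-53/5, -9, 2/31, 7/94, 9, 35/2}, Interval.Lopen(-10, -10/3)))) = Union(ProductSet({-5/7, 7/94, 9, 35/2}, Interval(-35/3, -8/5)), ProductSet({-53/5, -9, 2/31, 7/94, 9, 35/2}, Interval(-10, -10/3)))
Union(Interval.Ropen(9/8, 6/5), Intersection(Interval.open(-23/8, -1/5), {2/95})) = Interval.Ropen(9/8, 6/5)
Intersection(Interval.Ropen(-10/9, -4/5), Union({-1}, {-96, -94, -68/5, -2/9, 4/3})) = {-1}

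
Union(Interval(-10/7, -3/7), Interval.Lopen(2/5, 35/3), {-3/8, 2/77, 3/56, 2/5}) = Union({-3/8, 2/77, 3/56}, Interval(-10/7, -3/7), Interval(2/5, 35/3))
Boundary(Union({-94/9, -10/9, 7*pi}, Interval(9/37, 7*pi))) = {-94/9, -10/9, 9/37, 7*pi}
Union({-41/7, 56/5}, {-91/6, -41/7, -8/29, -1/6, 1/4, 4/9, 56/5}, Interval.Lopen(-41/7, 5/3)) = Union({-91/6, 56/5}, Interval(-41/7, 5/3))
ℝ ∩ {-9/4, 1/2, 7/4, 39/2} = {-9/4, 1/2, 7/4, 39/2}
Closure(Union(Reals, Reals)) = Reals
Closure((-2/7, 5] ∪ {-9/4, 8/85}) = {-9/4} ∪ [-2/7, 5]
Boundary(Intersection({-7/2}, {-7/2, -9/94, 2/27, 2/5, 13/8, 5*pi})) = {-7/2}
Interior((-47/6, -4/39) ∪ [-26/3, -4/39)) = (-26/3, -4/39)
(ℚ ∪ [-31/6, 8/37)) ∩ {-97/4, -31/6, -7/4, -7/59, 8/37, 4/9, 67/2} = {-97/4, -31/6, -7/4, -7/59, 8/37, 4/9, 67/2}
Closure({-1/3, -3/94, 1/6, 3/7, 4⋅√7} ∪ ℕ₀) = {-1/3, -3/94, 1/6, 3/7, 4⋅√7} ∪ ℕ₀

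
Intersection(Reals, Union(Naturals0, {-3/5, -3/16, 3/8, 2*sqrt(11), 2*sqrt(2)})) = Union({-3/5, -3/16, 3/8, 2*sqrt(11), 2*sqrt(2)}, Naturals0)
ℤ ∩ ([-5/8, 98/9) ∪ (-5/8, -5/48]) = {0, 1, …, 10}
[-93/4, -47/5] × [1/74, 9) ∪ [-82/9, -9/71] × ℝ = ([-82/9, -9/71] × ℝ) ∪ ([-93/4, -47/5] × [1/74, 9))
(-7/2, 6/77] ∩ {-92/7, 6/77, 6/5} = {6/77}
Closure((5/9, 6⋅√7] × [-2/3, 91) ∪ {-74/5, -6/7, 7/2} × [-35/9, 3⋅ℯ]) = ({-74/5, -6/7, 7/2} × [-35/9, 3⋅ℯ]) ∪ ({5/9, 6⋅√7} × [-2/3, 91]) ∪ ([5/9, 6⋅√7] × {-2/3, 91}) ∪ ((5/9, 6⋅√7] × [-2/3, 91))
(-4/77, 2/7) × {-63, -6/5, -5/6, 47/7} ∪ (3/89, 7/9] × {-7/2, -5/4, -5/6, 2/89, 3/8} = ((-4/77, 2/7) × {-63, -6/5, -5/6, 47/7}) ∪ ((3/89, 7/9] × {-7/2, -5/4, -5/6, 2/89, 3/8})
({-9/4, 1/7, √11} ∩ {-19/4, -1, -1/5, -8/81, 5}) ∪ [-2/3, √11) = [-2/3, √11)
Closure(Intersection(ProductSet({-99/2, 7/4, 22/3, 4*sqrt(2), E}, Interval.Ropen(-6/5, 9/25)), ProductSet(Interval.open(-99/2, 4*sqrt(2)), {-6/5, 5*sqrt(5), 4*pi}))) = ProductSet({7/4, E}, {-6/5})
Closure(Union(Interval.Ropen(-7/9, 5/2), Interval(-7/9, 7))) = Interval(-7/9, 7)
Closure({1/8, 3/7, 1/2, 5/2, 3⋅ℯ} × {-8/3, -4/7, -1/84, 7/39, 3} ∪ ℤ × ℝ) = (ℤ × ℝ) ∪ ({1/8, 3/7, 1/2, 5/2, 3⋅ℯ} × {-8/3, -4/7, -1/84, 7/39, 3})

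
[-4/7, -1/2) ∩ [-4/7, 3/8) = [-4/7, -1/2)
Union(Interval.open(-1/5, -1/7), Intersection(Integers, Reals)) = Union(Integers, Interval.open(-1/5, -1/7))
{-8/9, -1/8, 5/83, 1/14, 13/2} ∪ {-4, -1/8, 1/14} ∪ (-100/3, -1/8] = (-100/3, -1/8] ∪ {5/83, 1/14, 13/2}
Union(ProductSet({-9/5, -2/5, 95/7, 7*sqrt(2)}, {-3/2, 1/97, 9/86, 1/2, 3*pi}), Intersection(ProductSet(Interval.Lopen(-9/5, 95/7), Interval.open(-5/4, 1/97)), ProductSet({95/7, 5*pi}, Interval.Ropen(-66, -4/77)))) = Union(ProductSet({95/7}, Interval.open(-5/4, -4/77)), ProductSet({-9/5, -2/5, 95/7, 7*sqrt(2)}, {-3/2, 1/97, 9/86, 1/2, 3*pi}))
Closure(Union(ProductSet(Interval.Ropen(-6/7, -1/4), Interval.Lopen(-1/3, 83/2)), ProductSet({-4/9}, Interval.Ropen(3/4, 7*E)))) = Union(ProductSet({-6/7, -1/4}, Interval(-1/3, 83/2)), ProductSet(Interval(-6/7, -1/4), {-1/3, 83/2}), ProductSet(Interval.Ropen(-6/7, -1/4), Interval.Lopen(-1/3, 83/2)))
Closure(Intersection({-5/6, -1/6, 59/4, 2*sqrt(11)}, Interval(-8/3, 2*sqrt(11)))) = {-5/6, -1/6, 2*sqrt(11)}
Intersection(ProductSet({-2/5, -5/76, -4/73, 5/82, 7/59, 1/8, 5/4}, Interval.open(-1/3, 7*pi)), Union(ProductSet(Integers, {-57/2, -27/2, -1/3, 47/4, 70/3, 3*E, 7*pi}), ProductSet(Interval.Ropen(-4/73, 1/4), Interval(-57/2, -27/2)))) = EmptySet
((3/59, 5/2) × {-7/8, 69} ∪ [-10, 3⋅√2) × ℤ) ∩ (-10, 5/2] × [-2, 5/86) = ((3/59, 5/2) × {-7/8}) ∪ ((-10, 5/2] × {-2, -1, 0})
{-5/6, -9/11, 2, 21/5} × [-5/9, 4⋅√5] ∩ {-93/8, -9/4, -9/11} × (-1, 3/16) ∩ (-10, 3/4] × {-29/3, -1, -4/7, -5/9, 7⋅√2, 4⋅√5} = {-9/11} × {-5/9}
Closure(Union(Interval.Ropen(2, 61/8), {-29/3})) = Union({-29/3}, Interval(2, 61/8))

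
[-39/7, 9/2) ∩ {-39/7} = {-39/7}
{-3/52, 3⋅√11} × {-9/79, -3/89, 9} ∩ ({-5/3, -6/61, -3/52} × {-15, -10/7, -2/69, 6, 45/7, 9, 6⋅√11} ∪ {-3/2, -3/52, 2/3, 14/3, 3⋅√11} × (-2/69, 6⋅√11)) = {-3/52, 3⋅√11} × {9}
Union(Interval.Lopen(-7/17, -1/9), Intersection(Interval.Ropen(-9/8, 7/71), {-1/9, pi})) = Interval.Lopen(-7/17, -1/9)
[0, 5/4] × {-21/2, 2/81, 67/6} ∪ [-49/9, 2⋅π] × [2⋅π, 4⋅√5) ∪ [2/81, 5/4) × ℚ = ([2/81, 5/4) × ℚ) ∪ ([0, 5/4] × {-21/2, 2/81, 67/6}) ∪ ([-49/9, 2⋅π] × [2⋅π, 4⋅√5))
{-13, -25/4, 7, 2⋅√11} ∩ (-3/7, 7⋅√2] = {7, 2⋅√11}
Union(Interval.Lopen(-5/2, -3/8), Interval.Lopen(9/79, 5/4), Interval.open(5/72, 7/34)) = Union(Interval.Lopen(-5/2, -3/8), Interval.Lopen(5/72, 5/4))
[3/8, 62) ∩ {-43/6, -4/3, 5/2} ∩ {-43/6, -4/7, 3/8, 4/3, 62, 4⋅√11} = ∅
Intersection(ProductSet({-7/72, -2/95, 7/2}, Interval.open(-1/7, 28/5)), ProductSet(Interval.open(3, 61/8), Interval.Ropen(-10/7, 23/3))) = ProductSet({7/2}, Interval.open(-1/7, 28/5))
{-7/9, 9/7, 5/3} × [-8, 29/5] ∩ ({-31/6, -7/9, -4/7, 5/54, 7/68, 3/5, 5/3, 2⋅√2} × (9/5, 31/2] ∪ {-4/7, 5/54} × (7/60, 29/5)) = {-7/9, 5/3} × (9/5, 29/5]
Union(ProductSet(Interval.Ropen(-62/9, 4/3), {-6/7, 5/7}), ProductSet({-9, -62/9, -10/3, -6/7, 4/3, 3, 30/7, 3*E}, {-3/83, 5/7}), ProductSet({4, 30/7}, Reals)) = Union(ProductSet({4, 30/7}, Reals), ProductSet({-9, -62/9, -10/3, -6/7, 4/3, 3, 30/7, 3*E}, {-3/83, 5/7}), ProductSet(Interval.Ropen(-62/9, 4/3), {-6/7, 5/7}))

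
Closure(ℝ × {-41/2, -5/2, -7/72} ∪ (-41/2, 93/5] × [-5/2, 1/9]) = ((-∞, ∞) × {-41/2, -5/2, -7/72}) ∪ ([-41/2, 93/5] × [-5/2, 1/9])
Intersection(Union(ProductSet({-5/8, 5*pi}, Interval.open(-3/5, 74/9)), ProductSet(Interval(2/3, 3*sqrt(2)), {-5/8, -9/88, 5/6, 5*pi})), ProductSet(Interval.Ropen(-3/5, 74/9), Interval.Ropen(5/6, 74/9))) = ProductSet(Interval(2/3, 3*sqrt(2)), {5/6})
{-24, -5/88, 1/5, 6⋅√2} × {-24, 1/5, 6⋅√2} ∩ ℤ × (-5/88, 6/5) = {-24} × {1/5}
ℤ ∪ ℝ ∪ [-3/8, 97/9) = (-∞, ∞)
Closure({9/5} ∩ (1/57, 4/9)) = ∅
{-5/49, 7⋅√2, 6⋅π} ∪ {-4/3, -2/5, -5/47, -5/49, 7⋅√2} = {-4/3, -2/5, -5/47, -5/49, 7⋅√2, 6⋅π}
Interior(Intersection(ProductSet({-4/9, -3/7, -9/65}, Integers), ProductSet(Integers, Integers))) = EmptySet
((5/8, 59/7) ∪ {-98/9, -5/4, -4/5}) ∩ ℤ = {1, 2, …, 8}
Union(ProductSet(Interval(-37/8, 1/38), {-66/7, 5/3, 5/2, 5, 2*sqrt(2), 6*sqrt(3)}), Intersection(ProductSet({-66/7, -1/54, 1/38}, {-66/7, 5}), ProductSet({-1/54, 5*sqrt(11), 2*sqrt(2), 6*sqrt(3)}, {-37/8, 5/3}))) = ProductSet(Interval(-37/8, 1/38), {-66/7, 5/3, 5/2, 5, 2*sqrt(2), 6*sqrt(3)})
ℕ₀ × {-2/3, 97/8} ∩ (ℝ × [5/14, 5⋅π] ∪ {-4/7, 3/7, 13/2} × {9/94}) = ℕ₀ × {97/8}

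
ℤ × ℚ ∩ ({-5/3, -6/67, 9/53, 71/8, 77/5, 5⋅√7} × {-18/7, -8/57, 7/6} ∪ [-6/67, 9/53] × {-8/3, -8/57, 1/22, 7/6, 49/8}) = {0} × {-8/3, -8/57, 1/22, 7/6, 49/8}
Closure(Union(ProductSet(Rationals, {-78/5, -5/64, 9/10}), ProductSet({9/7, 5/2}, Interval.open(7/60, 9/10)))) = Union(ProductSet({9/7, 5/2}, Interval(7/60, 9/10)), ProductSet(Reals, {-78/5, -5/64, 9/10}))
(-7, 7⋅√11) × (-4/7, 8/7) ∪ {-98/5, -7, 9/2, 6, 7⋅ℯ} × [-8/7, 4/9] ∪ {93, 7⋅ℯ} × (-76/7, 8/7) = ({93, 7⋅ℯ} × (-76/7, 8/7)) ∪ ({-98/5, -7, 9/2, 6, 7⋅ℯ} × [-8/7, 4/9]) ∪ ((-7, 7⋅√11) × (-4/7, 8/7))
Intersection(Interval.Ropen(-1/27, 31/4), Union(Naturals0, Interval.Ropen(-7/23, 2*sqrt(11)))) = Union(Interval.Ropen(-1/27, 2*sqrt(11)), Range(0, 8, 1))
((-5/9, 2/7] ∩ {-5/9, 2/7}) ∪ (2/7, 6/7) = [2/7, 6/7)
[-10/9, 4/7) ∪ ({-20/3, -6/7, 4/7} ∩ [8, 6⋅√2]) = [-10/9, 4/7)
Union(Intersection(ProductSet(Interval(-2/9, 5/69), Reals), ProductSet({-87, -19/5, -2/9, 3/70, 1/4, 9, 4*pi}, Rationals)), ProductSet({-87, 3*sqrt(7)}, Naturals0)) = Union(ProductSet({-87, 3*sqrt(7)}, Naturals0), ProductSet({-2/9, 3/70}, Rationals))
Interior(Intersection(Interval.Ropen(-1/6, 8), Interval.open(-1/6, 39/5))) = Interval.open(-1/6, 39/5)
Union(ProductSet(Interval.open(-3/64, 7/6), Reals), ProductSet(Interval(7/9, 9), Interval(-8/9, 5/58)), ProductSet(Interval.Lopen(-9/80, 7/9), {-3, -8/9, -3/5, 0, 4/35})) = Union(ProductSet(Interval.Lopen(-9/80, 7/9), {-3, -8/9, -3/5, 0, 4/35}), ProductSet(Interval.open(-3/64, 7/6), Reals), ProductSet(Interval(7/9, 9), Interval(-8/9, 5/58)))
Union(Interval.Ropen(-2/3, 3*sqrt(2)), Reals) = Interval(-oo, oo)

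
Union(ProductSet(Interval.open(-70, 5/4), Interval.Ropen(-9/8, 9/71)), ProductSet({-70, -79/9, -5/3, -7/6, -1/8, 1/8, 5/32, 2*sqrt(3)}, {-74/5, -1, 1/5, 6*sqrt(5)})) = Union(ProductSet({-70, -79/9, -5/3, -7/6, -1/8, 1/8, 5/32, 2*sqrt(3)}, {-74/5, -1, 1/5, 6*sqrt(5)}), ProductSet(Interval.open(-70, 5/4), Interval.Ropen(-9/8, 9/71)))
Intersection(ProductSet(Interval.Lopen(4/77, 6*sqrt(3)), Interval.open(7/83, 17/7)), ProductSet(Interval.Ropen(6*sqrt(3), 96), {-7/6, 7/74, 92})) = ProductSet({6*sqrt(3)}, {7/74})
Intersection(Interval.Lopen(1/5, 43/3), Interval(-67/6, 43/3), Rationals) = Intersection(Interval.Lopen(1/5, 43/3), Rationals)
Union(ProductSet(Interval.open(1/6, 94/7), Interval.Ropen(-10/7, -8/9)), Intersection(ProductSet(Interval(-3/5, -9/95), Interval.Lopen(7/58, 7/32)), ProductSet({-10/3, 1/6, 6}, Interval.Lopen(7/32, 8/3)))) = ProductSet(Interval.open(1/6, 94/7), Interval.Ropen(-10/7, -8/9))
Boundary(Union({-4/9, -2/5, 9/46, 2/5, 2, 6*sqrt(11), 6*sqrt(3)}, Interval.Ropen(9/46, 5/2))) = {-4/9, -2/5, 9/46, 5/2, 6*sqrt(11), 6*sqrt(3)}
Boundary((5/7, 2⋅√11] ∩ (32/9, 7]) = {32/9, 2⋅√11}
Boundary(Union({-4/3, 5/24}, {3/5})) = {-4/3, 5/24, 3/5}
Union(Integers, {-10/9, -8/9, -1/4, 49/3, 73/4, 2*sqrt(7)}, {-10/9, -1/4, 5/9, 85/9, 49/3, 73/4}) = Union({-10/9, -8/9, -1/4, 5/9, 85/9, 49/3, 73/4, 2*sqrt(7)}, Integers)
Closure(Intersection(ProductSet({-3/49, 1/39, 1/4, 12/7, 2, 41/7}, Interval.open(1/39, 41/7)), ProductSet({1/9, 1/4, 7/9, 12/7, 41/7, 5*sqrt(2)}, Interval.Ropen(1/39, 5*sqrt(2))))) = ProductSet({1/4, 12/7, 41/7}, Interval(1/39, 41/7))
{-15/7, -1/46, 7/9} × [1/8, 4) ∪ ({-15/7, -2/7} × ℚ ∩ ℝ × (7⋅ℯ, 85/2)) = ({-15/7, -1/46, 7/9} × [1/8, 4)) ∪ ({-15/7, -2/7} × (ℚ ∩ (7⋅ℯ, 85/2)))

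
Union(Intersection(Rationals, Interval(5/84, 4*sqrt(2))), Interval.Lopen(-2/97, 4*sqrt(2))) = Union(Intersection(Interval(5/84, 4*sqrt(2)), Rationals), Interval.Lopen(-2/97, 4*sqrt(2)))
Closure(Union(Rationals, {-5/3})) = Reals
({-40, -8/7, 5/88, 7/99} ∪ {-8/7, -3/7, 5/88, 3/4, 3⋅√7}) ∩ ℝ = {-40, -8/7, -3/7, 5/88, 7/99, 3/4, 3⋅√7}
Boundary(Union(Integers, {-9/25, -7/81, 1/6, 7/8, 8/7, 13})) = Union({-9/25, -7/81, 1/6, 7/8, 8/7}, Integers)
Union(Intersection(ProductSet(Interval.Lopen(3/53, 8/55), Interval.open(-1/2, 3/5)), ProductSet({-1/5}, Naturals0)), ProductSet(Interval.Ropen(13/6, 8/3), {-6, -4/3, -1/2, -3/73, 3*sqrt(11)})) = ProductSet(Interval.Ropen(13/6, 8/3), {-6, -4/3, -1/2, -3/73, 3*sqrt(11)})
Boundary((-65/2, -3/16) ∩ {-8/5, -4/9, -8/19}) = {-8/5, -4/9, -8/19}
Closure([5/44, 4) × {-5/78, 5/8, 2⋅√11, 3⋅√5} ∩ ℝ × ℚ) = [5/44, 4] × {-5/78, 5/8}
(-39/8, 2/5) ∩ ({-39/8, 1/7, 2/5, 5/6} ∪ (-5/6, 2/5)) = (-5/6, 2/5)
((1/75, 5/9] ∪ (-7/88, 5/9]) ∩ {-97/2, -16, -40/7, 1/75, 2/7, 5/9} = {1/75, 2/7, 5/9}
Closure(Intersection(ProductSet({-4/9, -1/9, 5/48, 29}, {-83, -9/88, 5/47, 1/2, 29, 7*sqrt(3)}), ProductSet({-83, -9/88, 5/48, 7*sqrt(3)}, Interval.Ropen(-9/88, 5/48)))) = ProductSet({5/48}, {-9/88})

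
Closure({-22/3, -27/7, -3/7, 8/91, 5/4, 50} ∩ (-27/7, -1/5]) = {-3/7}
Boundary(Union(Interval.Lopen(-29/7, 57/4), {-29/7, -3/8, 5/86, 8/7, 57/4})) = {-29/7, 57/4}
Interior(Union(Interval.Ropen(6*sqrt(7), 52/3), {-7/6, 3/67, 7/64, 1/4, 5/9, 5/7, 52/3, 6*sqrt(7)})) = Interval.open(6*sqrt(7), 52/3)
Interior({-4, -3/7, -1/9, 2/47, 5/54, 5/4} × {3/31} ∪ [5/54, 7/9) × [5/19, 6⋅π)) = (5/54, 7/9) × (5/19, 6⋅π)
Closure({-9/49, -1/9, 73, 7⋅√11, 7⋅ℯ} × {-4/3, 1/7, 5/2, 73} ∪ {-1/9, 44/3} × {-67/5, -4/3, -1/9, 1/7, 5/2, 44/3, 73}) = ({-1/9, 44/3} × {-67/5, -4/3, -1/9, 1/7, 5/2, 44/3, 73}) ∪ ({-9/49, -1/9, 73, 7⋅√11, 7⋅ℯ} × {-4/3, 1/7, 5/2, 73})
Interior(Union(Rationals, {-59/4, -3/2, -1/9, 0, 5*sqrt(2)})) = EmptySet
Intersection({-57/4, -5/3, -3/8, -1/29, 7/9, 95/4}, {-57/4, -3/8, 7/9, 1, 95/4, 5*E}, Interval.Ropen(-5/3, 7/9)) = {-3/8}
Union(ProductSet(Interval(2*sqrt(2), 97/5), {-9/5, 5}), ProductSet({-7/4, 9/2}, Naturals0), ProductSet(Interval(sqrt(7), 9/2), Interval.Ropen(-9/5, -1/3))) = Union(ProductSet({-7/4, 9/2}, Naturals0), ProductSet(Interval(2*sqrt(2), 97/5), {-9/5, 5}), ProductSet(Interval(sqrt(7), 9/2), Interval.Ropen(-9/5, -1/3)))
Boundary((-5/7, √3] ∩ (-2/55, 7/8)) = {-2/55, 7/8}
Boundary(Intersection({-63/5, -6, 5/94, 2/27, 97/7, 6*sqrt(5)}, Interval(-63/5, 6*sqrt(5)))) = {-63/5, -6, 5/94, 2/27, 6*sqrt(5)}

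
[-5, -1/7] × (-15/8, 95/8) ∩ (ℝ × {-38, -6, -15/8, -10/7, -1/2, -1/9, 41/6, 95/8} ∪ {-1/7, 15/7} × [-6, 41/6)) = ({-1/7} × (-15/8, 41/6)) ∪ ([-5, -1/7] × {-10/7, -1/2, -1/9, 41/6})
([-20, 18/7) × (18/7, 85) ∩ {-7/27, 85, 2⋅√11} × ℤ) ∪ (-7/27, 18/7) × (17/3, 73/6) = ({-7/27} × {3, 4, …, 84}) ∪ ((-7/27, 18/7) × (17/3, 73/6))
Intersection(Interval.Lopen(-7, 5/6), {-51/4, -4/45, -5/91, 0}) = {-4/45, -5/91, 0}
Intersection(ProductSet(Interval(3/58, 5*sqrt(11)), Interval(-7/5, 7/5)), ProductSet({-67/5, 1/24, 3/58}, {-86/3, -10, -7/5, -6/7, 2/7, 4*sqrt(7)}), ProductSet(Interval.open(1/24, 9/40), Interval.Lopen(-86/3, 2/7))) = ProductSet({3/58}, {-7/5, -6/7, 2/7})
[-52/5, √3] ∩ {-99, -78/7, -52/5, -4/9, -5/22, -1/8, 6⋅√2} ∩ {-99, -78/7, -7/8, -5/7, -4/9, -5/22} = {-4/9, -5/22}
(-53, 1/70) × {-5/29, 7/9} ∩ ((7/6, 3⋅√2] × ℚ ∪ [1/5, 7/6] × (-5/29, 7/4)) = ∅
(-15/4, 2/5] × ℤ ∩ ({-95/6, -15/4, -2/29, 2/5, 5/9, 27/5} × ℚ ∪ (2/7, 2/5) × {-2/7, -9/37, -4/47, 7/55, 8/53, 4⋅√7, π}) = {-2/29, 2/5} × ℤ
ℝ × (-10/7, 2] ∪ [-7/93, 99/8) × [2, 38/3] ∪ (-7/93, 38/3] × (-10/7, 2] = ((-∞, ∞) × (-10/7, 2]) ∪ ([-7/93, 99/8) × [2, 38/3])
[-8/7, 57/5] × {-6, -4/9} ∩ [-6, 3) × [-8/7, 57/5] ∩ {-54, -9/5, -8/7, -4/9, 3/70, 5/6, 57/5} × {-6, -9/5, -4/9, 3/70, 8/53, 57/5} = {-8/7, -4/9, 3/70, 5/6} × {-4/9}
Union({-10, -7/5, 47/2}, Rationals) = Rationals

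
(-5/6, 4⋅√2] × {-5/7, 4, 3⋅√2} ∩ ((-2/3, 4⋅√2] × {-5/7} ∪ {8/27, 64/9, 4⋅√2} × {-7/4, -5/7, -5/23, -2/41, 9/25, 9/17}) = (-2/3, 4⋅√2] × {-5/7}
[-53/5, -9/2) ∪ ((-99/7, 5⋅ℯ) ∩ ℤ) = {-14, -13, …, 13} ∪ [-53/5, -9/2)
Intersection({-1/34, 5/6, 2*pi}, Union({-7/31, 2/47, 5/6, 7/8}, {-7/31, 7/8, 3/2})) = {5/6}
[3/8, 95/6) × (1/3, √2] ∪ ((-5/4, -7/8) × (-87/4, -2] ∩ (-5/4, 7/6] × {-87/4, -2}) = ((-5/4, -7/8) × {-2}) ∪ ([3/8, 95/6) × (1/3, √2])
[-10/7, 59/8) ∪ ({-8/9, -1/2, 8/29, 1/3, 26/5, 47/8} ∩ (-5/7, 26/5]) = [-10/7, 59/8)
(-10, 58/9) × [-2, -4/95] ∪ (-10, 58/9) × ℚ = (-10, 58/9) × (ℚ ∪ [-2, -4/95])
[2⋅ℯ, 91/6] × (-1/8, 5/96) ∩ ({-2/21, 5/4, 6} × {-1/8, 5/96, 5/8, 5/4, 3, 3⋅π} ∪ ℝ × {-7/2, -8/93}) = [2⋅ℯ, 91/6] × {-8/93}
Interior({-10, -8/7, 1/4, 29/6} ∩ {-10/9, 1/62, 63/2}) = ∅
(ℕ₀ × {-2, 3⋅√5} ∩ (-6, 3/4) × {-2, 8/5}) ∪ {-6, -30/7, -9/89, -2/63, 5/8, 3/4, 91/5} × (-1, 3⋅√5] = ({0} × {-2}) ∪ ({-6, -30/7, -9/89, -2/63, 5/8, 3/4, 91/5} × (-1, 3⋅√5])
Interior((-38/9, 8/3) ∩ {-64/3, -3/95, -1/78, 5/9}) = ∅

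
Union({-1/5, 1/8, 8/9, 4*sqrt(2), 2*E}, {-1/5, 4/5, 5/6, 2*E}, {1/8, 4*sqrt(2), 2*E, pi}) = {-1/5, 1/8, 4/5, 5/6, 8/9, 4*sqrt(2), 2*E, pi}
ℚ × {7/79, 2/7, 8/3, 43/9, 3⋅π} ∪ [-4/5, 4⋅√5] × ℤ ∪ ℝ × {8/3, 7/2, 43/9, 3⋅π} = (ℝ × {8/3, 7/2, 43/9, 3⋅π}) ∪ (ℚ × {7/79, 2/7, 8/3, 43/9, 3⋅π}) ∪ ([-4/5, 4⋅√5] × ℤ)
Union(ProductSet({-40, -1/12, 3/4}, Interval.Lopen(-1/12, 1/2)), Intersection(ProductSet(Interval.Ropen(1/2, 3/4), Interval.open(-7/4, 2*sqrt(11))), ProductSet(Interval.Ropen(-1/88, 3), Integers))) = Union(ProductSet({-40, -1/12, 3/4}, Interval.Lopen(-1/12, 1/2)), ProductSet(Interval.Ropen(1/2, 3/4), Range(-1, 7, 1)))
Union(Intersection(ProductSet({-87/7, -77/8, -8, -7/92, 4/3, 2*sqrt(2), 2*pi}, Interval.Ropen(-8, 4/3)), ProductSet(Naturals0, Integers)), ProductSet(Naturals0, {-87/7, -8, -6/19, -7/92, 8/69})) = ProductSet(Naturals0, {-87/7, -8, -6/19, -7/92, 8/69})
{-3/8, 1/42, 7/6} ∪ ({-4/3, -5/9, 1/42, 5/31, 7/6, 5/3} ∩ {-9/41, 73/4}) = {-3/8, 1/42, 7/6}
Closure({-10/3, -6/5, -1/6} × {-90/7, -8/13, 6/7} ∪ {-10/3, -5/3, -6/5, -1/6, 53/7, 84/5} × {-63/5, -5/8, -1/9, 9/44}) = ({-10/3, -6/5, -1/6} × {-90/7, -8/13, 6/7}) ∪ ({-10/3, -5/3, -6/5, -1/6, 53/7, 84/5} × {-63/5, -5/8, -1/9, 9/44})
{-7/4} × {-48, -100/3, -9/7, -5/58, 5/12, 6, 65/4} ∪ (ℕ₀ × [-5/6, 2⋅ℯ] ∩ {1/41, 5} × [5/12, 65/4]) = ({5} × [5/12, 2⋅ℯ]) ∪ ({-7/4} × {-48, -100/3, -9/7, -5/58, 5/12, 6, 65/4})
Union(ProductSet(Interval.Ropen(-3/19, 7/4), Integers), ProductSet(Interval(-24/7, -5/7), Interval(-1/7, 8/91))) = Union(ProductSet(Interval(-24/7, -5/7), Interval(-1/7, 8/91)), ProductSet(Interval.Ropen(-3/19, 7/4), Integers))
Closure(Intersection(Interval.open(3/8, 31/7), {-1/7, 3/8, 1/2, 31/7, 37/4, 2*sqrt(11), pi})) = {1/2, pi}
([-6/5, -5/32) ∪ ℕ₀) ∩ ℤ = {-1} ∪ ℕ₀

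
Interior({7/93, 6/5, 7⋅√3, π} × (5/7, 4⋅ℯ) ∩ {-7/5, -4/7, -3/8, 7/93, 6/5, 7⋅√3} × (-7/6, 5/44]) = ∅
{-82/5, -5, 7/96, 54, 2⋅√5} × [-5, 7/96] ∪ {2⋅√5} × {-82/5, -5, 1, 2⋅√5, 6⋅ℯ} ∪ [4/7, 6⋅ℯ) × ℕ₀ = ([4/7, 6⋅ℯ) × ℕ₀) ∪ ({-82/5, -5, 7/96, 54, 2⋅√5} × [-5, 7/96]) ∪ ({2⋅√5} × {-82/5, -5, 1, 2⋅√5, 6⋅ℯ})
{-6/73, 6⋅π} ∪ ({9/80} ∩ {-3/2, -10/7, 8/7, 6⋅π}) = {-6/73, 6⋅π}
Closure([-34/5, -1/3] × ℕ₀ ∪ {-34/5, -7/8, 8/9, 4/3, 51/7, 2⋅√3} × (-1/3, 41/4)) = ([-34/5, -1/3] × ℕ₀) ∪ ({-34/5, -7/8, 8/9, 4/3, 51/7, 2⋅√3} × [-1/3, 41/4])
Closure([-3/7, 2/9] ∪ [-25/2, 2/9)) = [-25/2, 2/9]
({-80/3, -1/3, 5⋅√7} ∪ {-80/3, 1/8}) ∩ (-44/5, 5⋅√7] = {-1/3, 1/8, 5⋅√7}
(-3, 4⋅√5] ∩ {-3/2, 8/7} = {-3/2, 8/7}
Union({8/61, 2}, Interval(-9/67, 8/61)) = Union({2}, Interval(-9/67, 8/61))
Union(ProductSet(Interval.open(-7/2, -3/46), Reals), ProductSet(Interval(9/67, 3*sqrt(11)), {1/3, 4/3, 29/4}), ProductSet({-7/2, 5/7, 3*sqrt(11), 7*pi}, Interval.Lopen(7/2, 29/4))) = Union(ProductSet({-7/2, 5/7, 3*sqrt(11), 7*pi}, Interval.Lopen(7/2, 29/4)), ProductSet(Interval.open(-7/2, -3/46), Reals), ProductSet(Interval(9/67, 3*sqrt(11)), {1/3, 4/3, 29/4}))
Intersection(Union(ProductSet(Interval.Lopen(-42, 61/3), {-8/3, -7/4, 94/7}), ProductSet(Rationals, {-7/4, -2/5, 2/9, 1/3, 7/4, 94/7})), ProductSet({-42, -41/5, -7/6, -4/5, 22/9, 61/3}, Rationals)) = Union(ProductSet({-41/5, -7/6, -4/5, 22/9, 61/3}, {-8/3, -7/4, 94/7}), ProductSet({-42, -41/5, -7/6, -4/5, 22/9, 61/3}, {-7/4, -2/5, 2/9, 1/3, 7/4, 94/7}))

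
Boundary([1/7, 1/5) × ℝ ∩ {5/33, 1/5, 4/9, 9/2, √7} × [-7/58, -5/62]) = {5/33} × [-7/58, -5/62]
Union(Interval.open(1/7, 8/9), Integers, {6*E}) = Union({6*E}, Integers, Interval.open(1/7, 8/9))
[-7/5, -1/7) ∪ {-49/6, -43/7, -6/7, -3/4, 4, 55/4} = {-49/6, -43/7, 4, 55/4} ∪ [-7/5, -1/7)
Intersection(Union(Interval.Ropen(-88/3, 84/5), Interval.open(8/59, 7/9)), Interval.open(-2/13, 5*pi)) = Interval.open(-2/13, 5*pi)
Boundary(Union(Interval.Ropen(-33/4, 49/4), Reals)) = EmptySet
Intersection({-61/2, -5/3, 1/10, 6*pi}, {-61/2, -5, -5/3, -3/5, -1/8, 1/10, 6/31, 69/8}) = {-61/2, -5/3, 1/10}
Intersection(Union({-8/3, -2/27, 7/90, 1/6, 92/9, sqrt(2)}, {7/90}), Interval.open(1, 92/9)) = {sqrt(2)}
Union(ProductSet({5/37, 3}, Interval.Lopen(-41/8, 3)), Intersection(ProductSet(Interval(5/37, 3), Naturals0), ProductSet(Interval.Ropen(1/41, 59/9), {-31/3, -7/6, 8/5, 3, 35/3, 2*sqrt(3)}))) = Union(ProductSet({5/37, 3}, Interval.Lopen(-41/8, 3)), ProductSet(Interval(5/37, 3), {3}))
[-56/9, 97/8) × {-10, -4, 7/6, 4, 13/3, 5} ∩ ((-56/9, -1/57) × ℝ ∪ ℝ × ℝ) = [-56/9, 97/8) × {-10, -4, 7/6, 4, 13/3, 5}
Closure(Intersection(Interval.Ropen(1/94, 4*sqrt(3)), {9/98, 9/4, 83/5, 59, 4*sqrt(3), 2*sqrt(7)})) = {9/98, 9/4, 2*sqrt(7)}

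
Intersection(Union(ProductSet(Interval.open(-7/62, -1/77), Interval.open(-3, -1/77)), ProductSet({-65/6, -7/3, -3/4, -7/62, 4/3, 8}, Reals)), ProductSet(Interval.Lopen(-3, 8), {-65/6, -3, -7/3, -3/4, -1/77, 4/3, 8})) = Union(ProductSet({-7/3, -3/4, -7/62, 4/3, 8}, {-65/6, -3, -7/3, -3/4, -1/77, 4/3, 8}), ProductSet(Interval.open(-7/62, -1/77), {-7/3, -3/4}))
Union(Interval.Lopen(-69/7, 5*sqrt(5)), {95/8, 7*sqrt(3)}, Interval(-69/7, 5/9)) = Union({95/8, 7*sqrt(3)}, Interval(-69/7, 5*sqrt(5)))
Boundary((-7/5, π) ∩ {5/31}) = {5/31}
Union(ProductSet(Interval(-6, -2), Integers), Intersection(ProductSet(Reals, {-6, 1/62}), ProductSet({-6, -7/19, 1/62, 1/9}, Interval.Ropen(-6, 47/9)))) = Union(ProductSet({-6, -7/19, 1/62, 1/9}, {-6, 1/62}), ProductSet(Interval(-6, -2), Integers))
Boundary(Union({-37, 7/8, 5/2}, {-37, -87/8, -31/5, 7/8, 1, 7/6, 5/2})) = {-37, -87/8, -31/5, 7/8, 1, 7/6, 5/2}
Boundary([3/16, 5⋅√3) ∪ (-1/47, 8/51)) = {-1/47, 8/51, 3/16, 5⋅√3}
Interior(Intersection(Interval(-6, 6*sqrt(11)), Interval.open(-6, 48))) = Interval.open(-6, 6*sqrt(11))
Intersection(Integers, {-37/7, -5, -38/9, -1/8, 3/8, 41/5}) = {-5}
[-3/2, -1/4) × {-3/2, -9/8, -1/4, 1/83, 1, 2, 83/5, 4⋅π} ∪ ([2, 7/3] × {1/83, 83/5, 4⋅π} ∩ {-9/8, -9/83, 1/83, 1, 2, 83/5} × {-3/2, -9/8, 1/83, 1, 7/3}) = ({2} × {1/83}) ∪ ([-3/2, -1/4) × {-3/2, -9/8, -1/4, 1/83, 1, 2, 83/5, 4⋅π})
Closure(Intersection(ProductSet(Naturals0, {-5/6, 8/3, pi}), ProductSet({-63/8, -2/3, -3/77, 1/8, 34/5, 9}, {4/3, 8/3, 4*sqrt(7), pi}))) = ProductSet({9}, {8/3, pi})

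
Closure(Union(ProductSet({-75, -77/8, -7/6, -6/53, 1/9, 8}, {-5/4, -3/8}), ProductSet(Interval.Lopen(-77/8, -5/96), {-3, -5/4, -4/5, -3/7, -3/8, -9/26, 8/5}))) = Union(ProductSet({-75, -77/8, -7/6, -6/53, 1/9, 8}, {-5/4, -3/8}), ProductSet(Interval(-77/8, -5/96), {-3, -5/4, -4/5, -3/7, -3/8, -9/26, 8/5}))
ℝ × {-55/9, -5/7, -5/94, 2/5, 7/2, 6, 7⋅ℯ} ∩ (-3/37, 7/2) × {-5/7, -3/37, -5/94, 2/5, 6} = (-3/37, 7/2) × {-5/7, -5/94, 2/5, 6}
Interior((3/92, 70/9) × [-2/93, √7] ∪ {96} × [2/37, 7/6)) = (3/92, 70/9) × (-2/93, √7)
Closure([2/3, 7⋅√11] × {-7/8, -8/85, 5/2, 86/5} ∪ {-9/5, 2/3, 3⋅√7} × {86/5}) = ({-9/5, 2/3, 3⋅√7} × {86/5}) ∪ ([2/3, 7⋅√11] × {-7/8, -8/85, 5/2, 86/5})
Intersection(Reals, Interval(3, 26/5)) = Interval(3, 26/5)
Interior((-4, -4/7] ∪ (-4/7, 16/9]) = (-4, 16/9)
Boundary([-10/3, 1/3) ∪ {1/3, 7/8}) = {-10/3, 1/3, 7/8}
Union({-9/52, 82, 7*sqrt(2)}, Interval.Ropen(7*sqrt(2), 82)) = Union({-9/52}, Interval(7*sqrt(2), 82))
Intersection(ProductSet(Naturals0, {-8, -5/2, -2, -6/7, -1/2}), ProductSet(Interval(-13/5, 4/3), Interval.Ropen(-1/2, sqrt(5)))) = ProductSet(Range(0, 2, 1), {-1/2})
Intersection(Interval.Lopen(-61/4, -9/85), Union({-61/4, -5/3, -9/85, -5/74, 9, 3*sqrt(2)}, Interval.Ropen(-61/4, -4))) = Union({-5/3, -9/85}, Interval.open(-61/4, -4))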